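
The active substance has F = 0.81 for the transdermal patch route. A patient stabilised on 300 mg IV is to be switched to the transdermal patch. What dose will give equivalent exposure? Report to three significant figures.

For equal systemic exposure: F × D_ev = D_iv
D_ev = D_iv / F = 300 / 0.81 = 370.37 mg

D_transdermal = 370 mg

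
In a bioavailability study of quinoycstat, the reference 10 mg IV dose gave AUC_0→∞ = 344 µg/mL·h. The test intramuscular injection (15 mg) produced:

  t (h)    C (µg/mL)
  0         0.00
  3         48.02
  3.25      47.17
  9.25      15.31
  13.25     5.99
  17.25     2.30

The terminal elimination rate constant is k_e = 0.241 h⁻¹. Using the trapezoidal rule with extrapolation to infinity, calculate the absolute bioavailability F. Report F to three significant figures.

Trapezoidal AUC_0→17.25 (intramuscular injection):
  [0→3]: (0.00+48.02)/2 × 3 = 72.03
  [3→3.25]: (48.02+47.17)/2 × 0.25 = 11.89875
  [3.25→9.25]: (47.17+15.31)/2 × 6 = 187.44
  [9.25→13.25]: (15.31+5.99)/2 × 4 = 42.6
  [13.25→17.25]: (5.99+2.30)/2 × 4 = 16.58
  Sum = 330.54875 µg/mL·h
Tail: C_last/k_e = 2.30/0.241 = 9.544
AUC_0→∞ (intramuscular injection) = 330.54875 + 9.544 = 340.09275 µg/mL·h
F = (AUC_ev/D_ev)/(AUC_iv/D_iv) = (340.09275/15)/(344/10) = 22.67285/34.4 = 0.6591

F = 0.659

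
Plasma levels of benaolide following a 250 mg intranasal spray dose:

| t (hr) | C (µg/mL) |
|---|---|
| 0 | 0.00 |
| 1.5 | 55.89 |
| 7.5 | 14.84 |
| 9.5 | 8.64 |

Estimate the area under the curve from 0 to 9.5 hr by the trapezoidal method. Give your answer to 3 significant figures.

AUC = 278 µg/mL·hr

Trapezoidal AUC_0→9.5:
  [0→1.5]: (0.00+55.89)/2 × 1.5 = 41.9175
  [1.5→7.5]: (55.89+14.84)/2 × 6 = 212.19
  [7.5→9.5]: (14.84+8.64)/2 × 2 = 23.48
  Sum = 277.5875 µg/mL·hr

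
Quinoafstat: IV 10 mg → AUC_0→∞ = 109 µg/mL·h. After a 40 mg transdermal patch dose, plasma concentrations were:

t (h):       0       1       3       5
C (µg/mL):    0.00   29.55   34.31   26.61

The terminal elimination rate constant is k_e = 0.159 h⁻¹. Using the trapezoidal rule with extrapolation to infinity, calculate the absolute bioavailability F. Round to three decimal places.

Trapezoidal AUC_0→5 (transdermal patch):
  [0→1]: (0.00+29.55)/2 × 1 = 14.775
  [1→3]: (29.55+34.31)/2 × 2 = 63.86
  [3→5]: (34.31+26.61)/2 × 2 = 60.92
  Sum = 139.555 µg/mL·h
Tail: C_last/k_e = 26.61/0.159 = 167.358
AUC_0→∞ (transdermal patch) = 139.555 + 167.358 = 306.913 µg/mL·h
F = (AUC_ev/D_ev)/(AUC_iv/D_iv) = (306.913/40)/(109/10) = 7.672825/10.9 = 0.7039

F = 0.704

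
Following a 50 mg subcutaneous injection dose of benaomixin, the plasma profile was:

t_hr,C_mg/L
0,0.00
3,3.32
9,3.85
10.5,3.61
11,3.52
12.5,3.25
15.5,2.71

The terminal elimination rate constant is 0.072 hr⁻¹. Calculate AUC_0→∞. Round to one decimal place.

Trapezoidal AUC_0→15.5:
  [0→3]: (0.00+3.32)/2 × 3 = 4.98
  [3→9]: (3.32+3.85)/2 × 6 = 21.51
  [9→10.5]: (3.85+3.61)/2 × 1.5 = 5.595
  [10.5→11]: (3.61+3.52)/2 × 0.5 = 1.7825
  [11→12.5]: (3.52+3.25)/2 × 1.5 = 5.0775
  [12.5→15.5]: (3.25+2.71)/2 × 3 = 8.94
  Sum = 47.885 mg/L·hr
Extrapolated tail: C_last / k_e = 2.71 / 0.072 = 37.639
AUC_0→∞ = 47.885 + 37.639 = 85.524 mg/L·hr

AUC = 85.5 mg/L·hr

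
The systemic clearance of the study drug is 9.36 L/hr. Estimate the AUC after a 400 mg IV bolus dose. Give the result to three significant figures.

AUC_0→∞ = Dose_iv / CL
        = 400 / 9.36 = 42.735 mg/L·hr

AUC = 42.7 mg/L·hr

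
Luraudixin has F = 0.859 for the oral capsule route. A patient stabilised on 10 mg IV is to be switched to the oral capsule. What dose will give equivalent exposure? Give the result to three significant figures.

For equal systemic exposure: F × D_ev = D_iv
D_ev = D_iv / F = 10 / 0.859 = 11.6414 mg

D_oral = 11.6 mg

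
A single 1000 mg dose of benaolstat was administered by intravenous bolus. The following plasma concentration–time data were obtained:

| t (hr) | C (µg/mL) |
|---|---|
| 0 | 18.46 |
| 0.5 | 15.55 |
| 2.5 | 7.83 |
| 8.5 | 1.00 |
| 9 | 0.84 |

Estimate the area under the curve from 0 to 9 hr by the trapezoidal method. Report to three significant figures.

Trapezoidal AUC_0→9:
  [0→0.5]: (18.46+15.55)/2 × 0.5 = 8.5025
  [0.5→2.5]: (15.55+7.83)/2 × 2 = 23.38
  [2.5→8.5]: (7.83+1.00)/2 × 6 = 26.49
  [8.5→9]: (1.00+0.84)/2 × 0.5 = 0.46
  Sum = 58.8325 µg/mL·hr

AUC = 58.8 µg/mL·hr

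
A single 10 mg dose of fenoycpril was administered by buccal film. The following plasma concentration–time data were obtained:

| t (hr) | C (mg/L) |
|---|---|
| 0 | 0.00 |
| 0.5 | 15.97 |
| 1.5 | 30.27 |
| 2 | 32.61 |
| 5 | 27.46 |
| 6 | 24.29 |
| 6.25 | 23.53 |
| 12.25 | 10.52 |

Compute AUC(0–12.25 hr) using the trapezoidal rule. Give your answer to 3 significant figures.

Trapezoidal AUC_0→12.25:
  [0→0.5]: (0.00+15.97)/2 × 0.5 = 3.9925
  [0.5→1.5]: (15.97+30.27)/2 × 1 = 23.12
  [1.5→2]: (30.27+32.61)/2 × 0.5 = 15.72
  [2→5]: (32.61+27.46)/2 × 3 = 90.105
  [5→6]: (27.46+24.29)/2 × 1 = 25.875
  [6→6.25]: (24.29+23.53)/2 × 0.25 = 5.9775
  [6.25→12.25]: (23.53+10.52)/2 × 6 = 102.15
  Sum = 266.94 mg/L·hr

AUC = 267 mg/L·hr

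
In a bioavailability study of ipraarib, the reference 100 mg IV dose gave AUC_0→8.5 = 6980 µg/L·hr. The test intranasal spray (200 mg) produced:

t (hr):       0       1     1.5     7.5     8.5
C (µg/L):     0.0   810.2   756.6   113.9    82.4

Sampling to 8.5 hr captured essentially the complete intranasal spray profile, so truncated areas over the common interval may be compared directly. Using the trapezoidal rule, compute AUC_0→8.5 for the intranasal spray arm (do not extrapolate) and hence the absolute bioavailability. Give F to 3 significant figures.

F = 0.251

Trapezoidal AUC_0→8.5 (intranasal spray):
  [0→1]: (0.0+810.2)/2 × 1 = 405.1
  [1→1.5]: (810.2+756.6)/2 × 0.5 = 391.7
  [1.5→7.5]: (756.6+113.9)/2 × 6 = 2611.5
  [7.5→8.5]: (113.9+82.4)/2 × 1 = 98.15
  Sum = 3506.45 µg/L·hr
F = (AUC_ev/D_ev)/(AUC_iv/D_iv) = (3506.45/200)/(6980/100) = 17.53225/69.8 = 0.2512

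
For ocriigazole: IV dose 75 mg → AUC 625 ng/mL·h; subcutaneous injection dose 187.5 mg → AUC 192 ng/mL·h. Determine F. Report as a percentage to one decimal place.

F = (AUC_ev / D_ev) / (AUC_iv / D_iv)
  = (192/187.5) / (625/75)
  = 1.024 / 8.33333 = 0.1229
  = 12.29%

F = 12.3%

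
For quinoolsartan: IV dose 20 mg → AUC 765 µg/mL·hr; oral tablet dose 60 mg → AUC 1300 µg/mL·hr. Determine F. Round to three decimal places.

F = (AUC_ev / D_ev) / (AUC_iv / D_iv)
  = (1300/60) / (765/20)
  = 21.6667 / 38.25 = 0.5664

F = 0.566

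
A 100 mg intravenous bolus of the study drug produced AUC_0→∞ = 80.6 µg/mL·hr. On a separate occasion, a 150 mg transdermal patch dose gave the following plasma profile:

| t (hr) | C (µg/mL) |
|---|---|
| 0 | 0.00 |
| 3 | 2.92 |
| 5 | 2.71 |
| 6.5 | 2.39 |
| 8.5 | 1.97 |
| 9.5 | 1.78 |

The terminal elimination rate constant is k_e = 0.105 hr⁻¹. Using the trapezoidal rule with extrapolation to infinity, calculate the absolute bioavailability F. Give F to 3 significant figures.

Trapezoidal AUC_0→9.5 (transdermal patch):
  [0→3]: (0.00+2.92)/2 × 3 = 4.38
  [3→5]: (2.92+2.71)/2 × 2 = 5.63
  [5→6.5]: (2.71+2.39)/2 × 1.5 = 3.825
  [6.5→8.5]: (2.39+1.97)/2 × 2 = 4.36
  [8.5→9.5]: (1.97+1.78)/2 × 1 = 1.875
  Sum = 20.07 µg/mL·hr
Tail: C_last/k_e = 1.78/0.105 = 16.952
AUC_0→∞ (transdermal patch) = 20.07 + 16.952 = 37.022 µg/mL·hr
F = (AUC_ev/D_ev)/(AUC_iv/D_iv) = (37.022/150)/(80.6/100) = 0.246813/0.806 = 0.3062

F = 0.306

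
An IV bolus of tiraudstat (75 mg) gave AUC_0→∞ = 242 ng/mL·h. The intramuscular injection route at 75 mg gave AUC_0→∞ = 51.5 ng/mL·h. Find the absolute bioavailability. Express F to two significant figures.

F = 0.21

F = (AUC_ev / D_ev) / (AUC_iv / D_iv)
  = (51.5/75) / (242/75)
  = 0.686667 / 3.22667 = 0.2128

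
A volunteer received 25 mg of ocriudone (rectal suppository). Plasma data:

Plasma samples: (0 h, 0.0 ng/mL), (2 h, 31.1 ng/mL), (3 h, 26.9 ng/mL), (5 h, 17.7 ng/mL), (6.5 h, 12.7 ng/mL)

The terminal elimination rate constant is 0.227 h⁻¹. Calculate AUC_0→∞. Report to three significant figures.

Trapezoidal AUC_0→6.5:
  [0→2]: (0.0+31.1)/2 × 2 = 31.1
  [2→3]: (31.1+26.9)/2 × 1 = 29.0
  [3→5]: (26.9+17.7)/2 × 2 = 44.6
  [5→6.5]: (17.7+12.7)/2 × 1.5 = 22.8
  Sum = 127.5 ng/mL·h
Extrapolated tail: C_last / k_e = 12.7 / 0.227 = 55.947
AUC_0→∞ = 127.5 + 55.947 = 183.447 ng/mL·h

AUC = 183 ng/mL·h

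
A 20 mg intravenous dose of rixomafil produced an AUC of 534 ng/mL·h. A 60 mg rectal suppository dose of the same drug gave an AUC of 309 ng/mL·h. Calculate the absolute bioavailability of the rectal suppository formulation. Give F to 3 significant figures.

F = 0.193

F = (AUC_ev / D_ev) / (AUC_iv / D_iv)
  = (309/60) / (534/20)
  = 5.15 / 26.7 = 0.1929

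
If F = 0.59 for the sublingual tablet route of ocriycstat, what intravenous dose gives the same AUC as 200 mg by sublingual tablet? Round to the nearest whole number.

D_iv = 118 mg

Systemic exposure from an extravascular dose = F × D_ev, so the equivalent IV dose is F × D_ev.
D_iv = F × D_ev = 0.59 × 200 = 118 mg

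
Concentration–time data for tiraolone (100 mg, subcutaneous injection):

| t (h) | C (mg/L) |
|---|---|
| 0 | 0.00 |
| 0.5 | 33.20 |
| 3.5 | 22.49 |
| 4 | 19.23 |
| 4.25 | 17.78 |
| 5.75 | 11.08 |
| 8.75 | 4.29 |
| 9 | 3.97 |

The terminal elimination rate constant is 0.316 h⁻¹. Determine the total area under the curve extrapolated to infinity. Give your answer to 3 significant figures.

AUC = 165 mg/L·h

Trapezoidal AUC_0→9:
  [0→0.5]: (0.00+33.20)/2 × 0.5 = 8.3
  [0.5→3.5]: (33.20+22.49)/2 × 3 = 83.535
  [3.5→4]: (22.49+19.23)/2 × 0.5 = 10.43
  [4→4.25]: (19.23+17.78)/2 × 0.25 = 4.62625
  [4.25→5.75]: (17.78+11.08)/2 × 1.5 = 21.645
  [5.75→8.75]: (11.08+4.29)/2 × 3 = 23.055
  [8.75→9]: (4.29+3.97)/2 × 0.25 = 1.0325
  Sum = 152.62375 mg/L·h
Extrapolated tail: C_last / k_e = 3.97 / 0.316 = 12.563
AUC_0→∞ = 152.62375 + 12.563 = 165.18675 mg/L·h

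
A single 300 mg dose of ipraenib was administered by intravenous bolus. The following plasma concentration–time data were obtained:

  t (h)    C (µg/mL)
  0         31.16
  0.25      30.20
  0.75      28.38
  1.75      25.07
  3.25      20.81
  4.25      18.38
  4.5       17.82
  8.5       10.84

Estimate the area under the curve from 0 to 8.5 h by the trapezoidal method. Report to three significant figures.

AUC = 165 µg/mL·h

Trapezoidal AUC_0→8.5:
  [0→0.25]: (31.16+30.20)/2 × 0.25 = 7.67
  [0.25→0.75]: (30.20+28.38)/2 × 0.5 = 14.645
  [0.75→1.75]: (28.38+25.07)/2 × 1 = 26.725
  [1.75→3.25]: (25.07+20.81)/2 × 1.5 = 34.41
  [3.25→4.25]: (20.81+18.38)/2 × 1 = 19.595
  [4.25→4.5]: (18.38+17.82)/2 × 0.25 = 4.525
  [4.5→8.5]: (17.82+10.84)/2 × 4 = 57.32
  Sum = 164.89 µg/mL·h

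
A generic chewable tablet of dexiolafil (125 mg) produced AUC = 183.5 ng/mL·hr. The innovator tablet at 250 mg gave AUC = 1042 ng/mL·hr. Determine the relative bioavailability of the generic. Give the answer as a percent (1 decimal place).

F_rel = (AUC_test/D_test) / (AUC_ref/D_ref)
      = (183.5/125) / (1042/250)
      = 1.468 / 4.168 = 0.3522 = 35.22%

F_rel = 35.2%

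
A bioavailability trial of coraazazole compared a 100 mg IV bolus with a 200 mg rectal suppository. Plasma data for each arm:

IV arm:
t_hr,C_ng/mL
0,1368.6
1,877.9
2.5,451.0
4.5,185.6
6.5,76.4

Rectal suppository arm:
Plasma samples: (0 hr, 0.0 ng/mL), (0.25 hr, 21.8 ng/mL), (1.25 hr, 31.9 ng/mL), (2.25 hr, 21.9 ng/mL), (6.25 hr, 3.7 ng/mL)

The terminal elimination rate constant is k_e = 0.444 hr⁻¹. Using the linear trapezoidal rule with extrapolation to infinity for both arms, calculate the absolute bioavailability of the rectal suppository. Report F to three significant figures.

F = 0.0182

Trapezoidal AUC_0→6.5 (IV):
  [0→1]: (1368.6+877.9)/2 × 1 = 1123.25
  [1→2.5]: (877.9+451.0)/2 × 1.5 = 996.675
  [2.5→4.5]: (451.0+185.6)/2 × 2 = 636.6
  [4.5→6.5]: (185.6+76.4)/2 × 2 = 262.0
  Sum = 3018.525 ng/mL·hr
IV tail: 76.4/0.444 = 172.072; AUC_iv,0→∞ = 3018.525 + 172.072 = 3190.597 ng/mL·hr
Trapezoidal AUC_0→6.25 (rectal suppository):
  [0→0.25]: (0.0+21.8)/2 × 0.25 = 2.725
  [0.25→1.25]: (21.8+31.9)/2 × 1 = 26.85
  [1.25→2.25]: (31.9+21.9)/2 × 1 = 26.9
  [2.25→6.25]: (21.9+3.7)/2 × 4 = 51.2
  Sum = 107.675 ng/mL·hr
rectal suppository tail: 3.7/0.444 = 8.333; AUC_ev,0→∞ = 107.675 + 8.333 = 116.008 ng/mL·hr
F = (AUC_ev/D_ev)/(AUC_iv/D_iv) = (116.008/200)/(3190.597/100) = 0.58004/31.90597 = 0.0182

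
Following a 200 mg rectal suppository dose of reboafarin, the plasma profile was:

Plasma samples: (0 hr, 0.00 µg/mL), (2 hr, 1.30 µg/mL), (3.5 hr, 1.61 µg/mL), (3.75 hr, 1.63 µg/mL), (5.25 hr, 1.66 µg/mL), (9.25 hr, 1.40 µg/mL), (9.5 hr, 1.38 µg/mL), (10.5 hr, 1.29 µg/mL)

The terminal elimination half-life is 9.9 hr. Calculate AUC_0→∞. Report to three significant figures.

Trapezoidal AUC_0→10.5:
  [0→2]: (0.00+1.30)/2 × 2 = 1.3
  [2→3.5]: (1.30+1.61)/2 × 1.5 = 2.1825
  [3.5→3.75]: (1.61+1.63)/2 × 0.25 = 0.405
  [3.75→5.25]: (1.63+1.66)/2 × 1.5 = 2.4675
  [5.25→9.25]: (1.66+1.40)/2 × 4 = 6.12
  [9.25→9.5]: (1.40+1.38)/2 × 0.25 = 0.3475
  [9.5→10.5]: (1.38+1.29)/2 × 1 = 1.335
  Sum = 14.1575 µg/mL·hr
k_e = ln2 / t½ = 0.693147 / 9.9 = 0.0700 hr^-1
Extrapolated tail: C_last / k_e = 1.29 / 0.07 = 18.429
AUC_0→∞ = 14.1575 + 18.429 = 32.5865 µg/mL·hr

AUC = 32.6 µg/mL·hr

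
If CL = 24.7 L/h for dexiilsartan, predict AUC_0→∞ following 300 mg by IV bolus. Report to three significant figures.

AUC_0→∞ = Dose_iv / CL
        = 300 / 24.7 = 12.1457 mg/L·h

AUC = 12.1 mg/L·h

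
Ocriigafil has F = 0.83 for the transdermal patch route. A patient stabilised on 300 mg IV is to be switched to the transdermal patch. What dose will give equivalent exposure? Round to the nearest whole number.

D_transdermal = 361 mg

For equal systemic exposure: F × D_ev = D_iv
D_ev = D_iv / F = 300 / 0.83 = 361.446 mg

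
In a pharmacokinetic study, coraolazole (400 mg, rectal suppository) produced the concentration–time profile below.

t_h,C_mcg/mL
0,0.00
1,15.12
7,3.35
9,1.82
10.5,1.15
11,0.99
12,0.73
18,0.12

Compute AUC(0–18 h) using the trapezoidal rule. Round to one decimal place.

AUC = 74.3 mcg/mL·h

Trapezoidal AUC_0→18:
  [0→1]: (0.00+15.12)/2 × 1 = 7.56
  [1→7]: (15.12+3.35)/2 × 6 = 55.41
  [7→9]: (3.35+1.82)/2 × 2 = 5.17
  [9→10.5]: (1.82+1.15)/2 × 1.5 = 2.2275
  [10.5→11]: (1.15+0.99)/2 × 0.5 = 0.535
  [11→12]: (0.99+0.73)/2 × 1 = 0.86
  [12→18]: (0.73+0.12)/2 × 6 = 2.55
  Sum = 74.3125 mcg/mL·h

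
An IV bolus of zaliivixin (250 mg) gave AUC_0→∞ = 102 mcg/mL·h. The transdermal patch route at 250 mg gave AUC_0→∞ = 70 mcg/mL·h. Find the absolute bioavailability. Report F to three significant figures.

F = 0.686

F = (AUC_ev / D_ev) / (AUC_iv / D_iv)
  = (70/250) / (102/250)
  = 0.28 / 0.408 = 0.6863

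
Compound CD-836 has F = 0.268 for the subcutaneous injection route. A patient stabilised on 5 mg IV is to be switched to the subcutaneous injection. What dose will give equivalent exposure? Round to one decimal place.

D_subcutaneous = 18.7 mg

For equal systemic exposure: F × D_ev = D_iv
D_ev = D_iv / F = 5 / 0.268 = 18.6567 mg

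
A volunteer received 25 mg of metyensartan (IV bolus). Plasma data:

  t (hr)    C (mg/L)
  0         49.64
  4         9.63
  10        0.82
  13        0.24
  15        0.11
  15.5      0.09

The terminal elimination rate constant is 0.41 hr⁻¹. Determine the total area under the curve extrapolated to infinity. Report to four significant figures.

AUC = 152.1 mg/L·hr

Trapezoidal AUC_0→15.5:
  [0→4]: (49.64+9.63)/2 × 4 = 118.54
  [4→10]: (9.63+0.82)/2 × 6 = 31.35
  [10→13]: (0.82+0.24)/2 × 3 = 1.59
  [13→15]: (0.24+0.11)/2 × 2 = 0.35
  [15→15.5]: (0.11+0.09)/2 × 0.5 = 0.05
  Sum = 151.88 mg/L·hr
Extrapolated tail: C_last / k_e = 0.09 / 0.41 = 0.220
AUC_0→∞ = 151.88 + 0.220 = 152.1 mg/L·hr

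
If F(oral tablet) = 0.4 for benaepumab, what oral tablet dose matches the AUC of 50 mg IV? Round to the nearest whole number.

For equal systemic exposure: F × D_ev = D_iv
D_ev = D_iv / F = 50 / 0.4 = 125 mg

D_oral = 125 mg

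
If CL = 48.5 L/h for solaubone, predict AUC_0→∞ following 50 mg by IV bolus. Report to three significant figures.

AUC = 1.03 mg/L·h

AUC_0→∞ = Dose_iv / CL
        = 50 / 48.5 = 1.03093 mg/L·h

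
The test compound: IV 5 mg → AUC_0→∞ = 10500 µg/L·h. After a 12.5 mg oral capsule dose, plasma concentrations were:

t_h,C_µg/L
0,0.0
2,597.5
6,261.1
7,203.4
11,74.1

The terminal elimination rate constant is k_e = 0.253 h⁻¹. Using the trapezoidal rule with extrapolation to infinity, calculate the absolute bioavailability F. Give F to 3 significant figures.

Trapezoidal AUC_0→11 (oral capsule):
  [0→2]: (0.0+597.5)/2 × 2 = 597.5
  [2→6]: (597.5+261.1)/2 × 4 = 1717.2
  [6→7]: (261.1+203.4)/2 × 1 = 232.25
  [7→11]: (203.4+74.1)/2 × 4 = 555.0
  Sum = 3101.95 µg/L·h
Tail: C_last/k_e = 74.1/0.253 = 292.885
AUC_0→∞ (oral capsule) = 3101.95 + 292.885 = 3394.835 µg/L·h
F = (AUC_ev/D_ev)/(AUC_iv/D_iv) = (3394.835/12.5)/(10500/5) = 271.5868/2100 = 0.1293

F = 0.129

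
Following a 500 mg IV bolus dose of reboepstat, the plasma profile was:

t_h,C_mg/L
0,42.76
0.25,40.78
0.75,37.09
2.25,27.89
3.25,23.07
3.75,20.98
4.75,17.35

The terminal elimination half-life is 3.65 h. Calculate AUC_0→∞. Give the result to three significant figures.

Trapezoidal AUC_0→4.75:
  [0→0.25]: (42.76+40.78)/2 × 0.25 = 10.4425
  [0.25→0.75]: (40.78+37.09)/2 × 0.5 = 19.4675
  [0.75→2.25]: (37.09+27.89)/2 × 1.5 = 48.735
  [2.25→3.25]: (27.89+23.07)/2 × 1 = 25.48
  [3.25→3.75]: (23.07+20.98)/2 × 0.5 = 11.0125
  [3.75→4.75]: (20.98+17.35)/2 × 1 = 19.165
  Sum = 134.3025 mg/L·h
k_e = ln2 / t½ = 0.693147 / 3.65 = 0.1899 h^-1
Extrapolated tail: C_last / k_e = 17.35 / 0.1899 = 91.364
AUC_0→∞ = 134.3025 + 91.364 = 225.6665 mg/L·h

AUC = 226 mg/L·h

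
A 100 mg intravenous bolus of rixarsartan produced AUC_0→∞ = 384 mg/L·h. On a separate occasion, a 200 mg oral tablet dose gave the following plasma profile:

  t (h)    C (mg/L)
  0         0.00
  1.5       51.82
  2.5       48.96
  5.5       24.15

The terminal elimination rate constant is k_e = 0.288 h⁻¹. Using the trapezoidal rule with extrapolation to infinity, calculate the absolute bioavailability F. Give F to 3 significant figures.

F = 0.368

Trapezoidal AUC_0→5.5 (oral tablet):
  [0→1.5]: (0.00+51.82)/2 × 1.5 = 38.865
  [1.5→2.5]: (51.82+48.96)/2 × 1 = 50.39
  [2.5→5.5]: (48.96+24.15)/2 × 3 = 109.665
  Sum = 198.92 mg/L·h
Tail: C_last/k_e = 24.15/0.288 = 83.854
AUC_0→∞ (oral tablet) = 198.92 + 83.854 = 282.774 mg/L·h
F = (AUC_ev/D_ev)/(AUC_iv/D_iv) = (282.774/200)/(384/100) = 1.41387/3.84 = 0.3682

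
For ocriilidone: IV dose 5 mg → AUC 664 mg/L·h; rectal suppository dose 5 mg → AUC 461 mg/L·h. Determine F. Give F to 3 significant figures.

F = (AUC_ev / D_ev) / (AUC_iv / D_iv)
  = (461/5) / (664/5)
  = 92.2 / 132.8 = 0.6943

F = 0.694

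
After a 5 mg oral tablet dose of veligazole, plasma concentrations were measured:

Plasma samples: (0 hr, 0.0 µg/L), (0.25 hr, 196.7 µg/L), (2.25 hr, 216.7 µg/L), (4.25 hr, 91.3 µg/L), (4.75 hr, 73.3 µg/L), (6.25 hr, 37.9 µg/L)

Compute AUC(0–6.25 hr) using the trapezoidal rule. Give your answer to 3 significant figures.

Trapezoidal AUC_0→6.25:
  [0→0.25]: (0.0+196.7)/2 × 0.25 = 24.5875
  [0.25→2.25]: (196.7+216.7)/2 × 2 = 413.4
  [2.25→4.25]: (216.7+91.3)/2 × 2 = 308.0
  [4.25→4.75]: (91.3+73.3)/2 × 0.5 = 41.15
  [4.75→6.25]: (73.3+37.9)/2 × 1.5 = 83.4
  Sum = 870.5375 µg/L·hr

AUC = 871 µg/L·hr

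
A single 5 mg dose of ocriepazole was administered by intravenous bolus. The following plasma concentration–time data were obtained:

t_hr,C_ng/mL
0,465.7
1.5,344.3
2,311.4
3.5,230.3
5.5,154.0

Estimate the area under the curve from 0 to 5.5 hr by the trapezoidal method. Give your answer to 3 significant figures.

Trapezoidal AUC_0→5.5:
  [0→1.5]: (465.7+344.3)/2 × 1.5 = 607.5
  [1.5→2]: (344.3+311.4)/2 × 0.5 = 163.925
  [2→3.5]: (311.4+230.3)/2 × 1.5 = 406.275
  [3.5→5.5]: (230.3+154.0)/2 × 2 = 384.3
  Sum = 1562.0 ng/mL·hr

AUC = 1560 ng/mL·hr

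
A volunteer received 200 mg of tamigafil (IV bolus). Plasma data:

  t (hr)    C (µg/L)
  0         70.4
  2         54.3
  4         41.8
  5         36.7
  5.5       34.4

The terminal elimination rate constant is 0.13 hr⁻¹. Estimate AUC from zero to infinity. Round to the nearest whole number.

AUC = 542 µg/L·hr

Trapezoidal AUC_0→5.5:
  [0→2]: (70.4+54.3)/2 × 2 = 124.7
  [2→4]: (54.3+41.8)/2 × 2 = 96.1
  [4→5]: (41.8+36.7)/2 × 1 = 39.25
  [5→5.5]: (36.7+34.4)/2 × 0.5 = 17.775
  Sum = 277.825 µg/L·hr
Extrapolated tail: C_last / k_e = 34.4 / 0.13 = 264.615
AUC_0→∞ = 277.825 + 264.615 = 542.44 µg/L·hr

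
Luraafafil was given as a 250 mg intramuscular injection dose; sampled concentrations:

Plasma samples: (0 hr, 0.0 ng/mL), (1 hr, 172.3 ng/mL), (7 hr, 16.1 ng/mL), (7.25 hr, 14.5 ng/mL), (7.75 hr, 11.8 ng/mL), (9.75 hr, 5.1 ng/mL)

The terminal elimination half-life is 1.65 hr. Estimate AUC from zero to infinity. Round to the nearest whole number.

AUC = 691 ng/mL·hr

Trapezoidal AUC_0→9.75:
  [0→1]: (0.0+172.3)/2 × 1 = 86.15
  [1→7]: (172.3+16.1)/2 × 6 = 565.2
  [7→7.25]: (16.1+14.5)/2 × 0.25 = 3.825
  [7.25→7.75]: (14.5+11.8)/2 × 0.5 = 6.575
  [7.75→9.75]: (11.8+5.1)/2 × 2 = 16.9
  Sum = 678.65 ng/mL·hr
k_e = ln2 / t½ = 0.693147 / 1.65 = 0.4201 hr^-1
Extrapolated tail: C_last / k_e = 5.1 / 0.4201 = 12.140
AUC_0→∞ = 678.65 + 12.140 = 690.79 ng/mL·hr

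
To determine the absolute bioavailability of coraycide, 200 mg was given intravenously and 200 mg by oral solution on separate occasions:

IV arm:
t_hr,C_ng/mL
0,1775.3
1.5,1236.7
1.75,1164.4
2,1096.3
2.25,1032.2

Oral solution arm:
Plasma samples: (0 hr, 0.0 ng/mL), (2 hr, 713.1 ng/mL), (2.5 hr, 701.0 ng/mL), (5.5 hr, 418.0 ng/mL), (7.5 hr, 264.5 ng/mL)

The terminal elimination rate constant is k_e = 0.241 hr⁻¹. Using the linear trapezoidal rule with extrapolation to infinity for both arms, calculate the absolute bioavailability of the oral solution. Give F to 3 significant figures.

Trapezoidal AUC_0→2.25 (IV):
  [0→1.5]: (1775.3+1236.7)/2 × 1.5 = 2259.0
  [1.5→1.75]: (1236.7+1164.4)/2 × 0.25 = 300.1375
  [1.75→2]: (1164.4+1096.3)/2 × 0.25 = 282.5875
  [2→2.25]: (1096.3+1032.2)/2 × 0.25 = 266.0625
  Sum = 3107.7875 ng/mL·hr
IV tail: 1032.2/0.241 = 4282.988; AUC_iv,0→∞ = 3107.7875 + 4282.988 = 7390.7755 ng/mL·hr
Trapezoidal AUC_0→7.5 (oral solution):
  [0→2]: (0.0+713.1)/2 × 2 = 713.1
  [2→2.5]: (713.1+701.0)/2 × 0.5 = 353.525
  [2.5→5.5]: (701.0+418.0)/2 × 3 = 1678.5
  [5.5→7.5]: (418.0+264.5)/2 × 2 = 682.5
  Sum = 3427.625 ng/mL·hr
oral solution tail: 264.5/0.241 = 1097.510; AUC_ev,0→∞ = 3427.625 + 1097.510 = 4525.135 ng/mL·hr
F = (AUC_ev/D_ev)/(AUC_iv/D_iv) = (4525.135/200)/(7390.7755/200) = 22.625675/36.9539 = 0.6123

F = 0.612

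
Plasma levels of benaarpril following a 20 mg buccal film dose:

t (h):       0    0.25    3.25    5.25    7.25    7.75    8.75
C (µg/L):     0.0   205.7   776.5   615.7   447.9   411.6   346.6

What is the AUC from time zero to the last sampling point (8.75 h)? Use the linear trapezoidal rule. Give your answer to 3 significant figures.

AUC = 4550 µg/L·h

Trapezoidal AUC_0→8.75:
  [0→0.25]: (0.0+205.7)/2 × 0.25 = 25.7125
  [0.25→3.25]: (205.7+776.5)/2 × 3 = 1473.3
  [3.25→5.25]: (776.5+615.7)/2 × 2 = 1392.2
  [5.25→7.25]: (615.7+447.9)/2 × 2 = 1063.6
  [7.25→7.75]: (447.9+411.6)/2 × 0.5 = 214.875
  [7.75→8.75]: (411.6+346.6)/2 × 1 = 379.1
  Sum = 4548.7875 µg/L·h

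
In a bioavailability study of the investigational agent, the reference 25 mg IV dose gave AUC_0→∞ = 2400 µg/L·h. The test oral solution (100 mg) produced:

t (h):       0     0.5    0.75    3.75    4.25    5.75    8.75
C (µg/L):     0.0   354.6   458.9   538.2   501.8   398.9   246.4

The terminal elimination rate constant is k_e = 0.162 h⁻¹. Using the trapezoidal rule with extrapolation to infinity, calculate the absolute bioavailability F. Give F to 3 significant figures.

F = 0.532

Trapezoidal AUC_0→8.75 (oral solution):
  [0→0.5]: (0.0+354.6)/2 × 0.5 = 88.65
  [0.5→0.75]: (354.6+458.9)/2 × 0.25 = 101.6875
  [0.75→3.75]: (458.9+538.2)/2 × 3 = 1495.65
  [3.75→4.25]: (538.2+501.8)/2 × 0.5 = 260.0
  [4.25→5.75]: (501.8+398.9)/2 × 1.5 = 675.525
  [5.75→8.75]: (398.9+246.4)/2 × 3 = 967.95
  Sum = 3589.4625 µg/L·h
Tail: C_last/k_e = 246.4/0.162 = 1520.988
AUC_0→∞ (oral solution) = 3589.4625 + 1520.988 = 5110.4505 µg/L·h
F = (AUC_ev/D_ev)/(AUC_iv/D_iv) = (5110.4505/100)/(2400/25) = 51.104505/96 = 0.5323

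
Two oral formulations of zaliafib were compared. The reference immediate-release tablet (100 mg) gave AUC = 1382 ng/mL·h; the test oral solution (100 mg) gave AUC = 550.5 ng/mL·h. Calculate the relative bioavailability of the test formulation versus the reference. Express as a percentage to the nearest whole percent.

F_rel = (AUC_test/D_test) / (AUC_ref/D_ref)
      = (550.5/100) / (1382/100)
      = 5.505 / 13.82 = 0.3983 = 39.83%

F_rel = 40%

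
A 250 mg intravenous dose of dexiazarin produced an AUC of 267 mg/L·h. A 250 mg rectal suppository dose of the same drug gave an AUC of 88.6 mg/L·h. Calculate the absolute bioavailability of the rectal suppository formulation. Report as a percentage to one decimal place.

F = (AUC_ev / D_ev) / (AUC_iv / D_iv)
  = (88.6/250) / (267/250)
  = 0.3544 / 1.068 = 0.3318
  = 33.18%

F = 33.2%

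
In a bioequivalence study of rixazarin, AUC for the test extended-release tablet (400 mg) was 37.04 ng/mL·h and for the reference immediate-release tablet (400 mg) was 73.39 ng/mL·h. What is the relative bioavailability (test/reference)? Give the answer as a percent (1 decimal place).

F_rel = 50.5%

F_rel = (AUC_test/D_test) / (AUC_ref/D_ref)
      = (37.04/400) / (73.39/400)
      = 0.0926 / 0.183475 = 0.5047 = 50.47%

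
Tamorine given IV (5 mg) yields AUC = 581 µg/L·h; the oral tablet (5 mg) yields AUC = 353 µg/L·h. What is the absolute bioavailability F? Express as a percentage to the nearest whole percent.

F = 61%

F = (AUC_ev / D_ev) / (AUC_iv / D_iv)
  = (353/5) / (581/5)
  = 70.6 / 116.2 = 0.6076
  = 60.76%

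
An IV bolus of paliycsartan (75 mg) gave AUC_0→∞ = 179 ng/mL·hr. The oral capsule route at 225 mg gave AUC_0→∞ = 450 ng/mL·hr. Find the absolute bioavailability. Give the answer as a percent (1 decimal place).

F = 83.8%

F = (AUC_ev / D_ev) / (AUC_iv / D_iv)
  = (450/225) / (179/75)
  = 2 / 2.38667 = 0.8380
  = 83.80%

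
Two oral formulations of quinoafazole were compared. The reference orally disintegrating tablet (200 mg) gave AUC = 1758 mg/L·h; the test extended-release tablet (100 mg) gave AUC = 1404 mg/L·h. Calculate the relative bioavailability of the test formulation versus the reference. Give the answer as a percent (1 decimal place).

F_rel = (AUC_test/D_test) / (AUC_ref/D_ref)
      = (1404/100) / (1758/200)
      = 14.04 / 8.79 = 1.5973 = 159.73%

F_rel = 159.7%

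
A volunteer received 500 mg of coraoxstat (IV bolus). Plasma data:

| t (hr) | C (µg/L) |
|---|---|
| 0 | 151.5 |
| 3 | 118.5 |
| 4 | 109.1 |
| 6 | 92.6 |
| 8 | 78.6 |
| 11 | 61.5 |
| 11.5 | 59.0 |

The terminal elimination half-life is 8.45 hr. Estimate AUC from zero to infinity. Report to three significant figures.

Trapezoidal AUC_0→11.5:
  [0→3]: (151.5+118.5)/2 × 3 = 405.0
  [3→4]: (118.5+109.1)/2 × 1 = 113.8
  [4→6]: (109.1+92.6)/2 × 2 = 201.7
  [6→8]: (92.6+78.6)/2 × 2 = 171.2
  [8→11]: (78.6+61.5)/2 × 3 = 210.15
  [11→11.5]: (61.5+59.0)/2 × 0.5 = 30.125
  Sum = 1131.975 µg/L·hr
k_e = ln2 / t½ = 0.693147 / 8.45 = 0.0820 hr^-1
Extrapolated tail: C_last / k_e = 59.0 / 0.082 = 719.512
AUC_0→∞ = 1131.975 + 719.512 = 1851.487 µg/L·hr

AUC = 1850 µg/L·hr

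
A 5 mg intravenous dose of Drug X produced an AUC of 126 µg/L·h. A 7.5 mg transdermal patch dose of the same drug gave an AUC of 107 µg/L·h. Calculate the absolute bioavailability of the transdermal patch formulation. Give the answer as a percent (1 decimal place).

F = 56.6%

F = (AUC_ev / D_ev) / (AUC_iv / D_iv)
  = (107/7.5) / (126/5)
  = 14.2667 / 25.2 = 0.5661
  = 56.61%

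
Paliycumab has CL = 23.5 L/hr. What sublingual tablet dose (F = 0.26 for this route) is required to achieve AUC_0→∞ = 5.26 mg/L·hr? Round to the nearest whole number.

Dose = 475 mg

Dose = CL × AUC_0→∞ / F
     = 23.5 × 5.26 / 0.26 = 475.423 mg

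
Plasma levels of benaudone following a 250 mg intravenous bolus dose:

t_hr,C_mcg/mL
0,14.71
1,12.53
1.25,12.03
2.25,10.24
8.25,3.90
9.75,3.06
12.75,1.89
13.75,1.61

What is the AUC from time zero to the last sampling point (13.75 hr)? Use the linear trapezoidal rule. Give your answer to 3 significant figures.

AUC = 84.6 mcg/mL·hr

Trapezoidal AUC_0→13.75:
  [0→1]: (14.71+12.53)/2 × 1 = 13.62
  [1→1.25]: (12.53+12.03)/2 × 0.25 = 3.07
  [1.25→2.25]: (12.03+10.24)/2 × 1 = 11.135
  [2.25→8.25]: (10.24+3.90)/2 × 6 = 42.42
  [8.25→9.75]: (3.90+3.06)/2 × 1.5 = 5.22
  [9.75→12.75]: (3.06+1.89)/2 × 3 = 7.425
  [12.75→13.75]: (1.89+1.61)/2 × 1 = 1.75
  Sum = 84.64 mcg/mL·hr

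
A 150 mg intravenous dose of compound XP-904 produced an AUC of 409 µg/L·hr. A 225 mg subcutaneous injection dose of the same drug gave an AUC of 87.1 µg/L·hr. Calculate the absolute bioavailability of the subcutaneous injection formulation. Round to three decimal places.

F = 0.142

F = (AUC_ev / D_ev) / (AUC_iv / D_iv)
  = (87.1/225) / (409/150)
  = 0.387111 / 2.72667 = 0.1420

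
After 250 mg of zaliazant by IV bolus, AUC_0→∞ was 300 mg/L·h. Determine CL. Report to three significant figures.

CL = 0.833 L/h

CL = Dose_iv / AUC_0→∞
   = 250 / 300 = 0.833333 L/h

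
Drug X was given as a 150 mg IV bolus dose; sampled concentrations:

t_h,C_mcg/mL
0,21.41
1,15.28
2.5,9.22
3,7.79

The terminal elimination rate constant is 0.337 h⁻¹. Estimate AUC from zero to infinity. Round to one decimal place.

AUC = 64.1 mcg/mL·h

Trapezoidal AUC_0→3:
  [0→1]: (21.41+15.28)/2 × 1 = 18.345
  [1→2.5]: (15.28+9.22)/2 × 1.5 = 18.375
  [2.5→3]: (9.22+7.79)/2 × 0.5 = 4.2525
  Sum = 40.9725 mcg/mL·h
Extrapolated tail: C_last / k_e = 7.79 / 0.337 = 23.116
AUC_0→∞ = 40.9725 + 23.116 = 64.0885 mcg/mL·h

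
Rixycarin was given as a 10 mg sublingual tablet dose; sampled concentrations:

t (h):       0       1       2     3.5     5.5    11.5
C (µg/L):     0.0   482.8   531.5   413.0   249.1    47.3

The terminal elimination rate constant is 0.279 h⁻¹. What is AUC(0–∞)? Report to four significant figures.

AUC = 3178 µg/L·h

Trapezoidal AUC_0→11.5:
  [0→1]: (0.0+482.8)/2 × 1 = 241.4
  [1→2]: (482.8+531.5)/2 × 1 = 507.15
  [2→3.5]: (531.5+413.0)/2 × 1.5 = 708.375
  [3.5→5.5]: (413.0+249.1)/2 × 2 = 662.1
  [5.5→11.5]: (249.1+47.3)/2 × 6 = 889.2
  Sum = 3008.225 µg/L·h
Extrapolated tail: C_last / k_e = 47.3 / 0.279 = 169.534
AUC_0→∞ = 3008.225 + 169.534 = 3177.759 µg/L·h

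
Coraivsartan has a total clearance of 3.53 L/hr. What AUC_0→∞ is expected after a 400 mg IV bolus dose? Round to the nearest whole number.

AUC_0→∞ = Dose_iv / CL
        = 400 / 3.53 = 113.314 mg/L·hr

AUC = 113 mg/L·hr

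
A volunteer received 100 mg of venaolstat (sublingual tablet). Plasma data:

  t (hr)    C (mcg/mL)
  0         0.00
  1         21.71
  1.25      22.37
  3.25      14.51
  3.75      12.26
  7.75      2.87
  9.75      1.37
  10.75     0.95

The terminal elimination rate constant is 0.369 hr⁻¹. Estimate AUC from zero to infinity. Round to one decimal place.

Trapezoidal AUC_0→10.75:
  [0→1]: (0.00+21.71)/2 × 1 = 10.855
  [1→1.25]: (21.71+22.37)/2 × 0.25 = 5.51
  [1.25→3.25]: (22.37+14.51)/2 × 2 = 36.88
  [3.25→3.75]: (14.51+12.26)/2 × 0.5 = 6.6925
  [3.75→7.75]: (12.26+2.87)/2 × 4 = 30.26
  [7.75→9.75]: (2.87+1.37)/2 × 2 = 4.24
  [9.75→10.75]: (1.37+0.95)/2 × 1 = 1.16
  Sum = 95.5975 mcg/mL·hr
Extrapolated tail: C_last / k_e = 0.95 / 0.369 = 2.575
AUC_0→∞ = 95.5975 + 2.575 = 98.1725 mcg/mL·hr

AUC = 98.2 mcg/mL·hr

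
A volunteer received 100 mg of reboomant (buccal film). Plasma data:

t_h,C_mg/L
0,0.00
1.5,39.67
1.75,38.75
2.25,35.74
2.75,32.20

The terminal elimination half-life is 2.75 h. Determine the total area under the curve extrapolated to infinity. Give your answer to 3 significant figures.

AUC = 203 mg/L·h

Trapezoidal AUC_0→2.75:
  [0→1.5]: (0.00+39.67)/2 × 1.5 = 29.7525
  [1.5→1.75]: (39.67+38.75)/2 × 0.25 = 9.8025
  [1.75→2.25]: (38.75+35.74)/2 × 0.5 = 18.6225
  [2.25→2.75]: (35.74+32.20)/2 × 0.5 = 16.985
  Sum = 75.1625 mg/L·h
k_e = ln2 / t½ = 0.693147 / 2.75 = 0.2521 h^-1
Extrapolated tail: C_last / k_e = 32.20 / 0.2521 = 127.727
AUC_0→∞ = 75.1625 + 127.727 = 202.8895 mg/L·h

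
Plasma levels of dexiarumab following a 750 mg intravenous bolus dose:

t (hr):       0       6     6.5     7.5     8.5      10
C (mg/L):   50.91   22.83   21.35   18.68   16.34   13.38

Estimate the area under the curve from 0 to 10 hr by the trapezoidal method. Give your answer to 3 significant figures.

AUC = 292 mg/L·hr

Trapezoidal AUC_0→10:
  [0→6]: (50.91+22.83)/2 × 6 = 221.22
  [6→6.5]: (22.83+21.35)/2 × 0.5 = 11.045
  [6.5→7.5]: (21.35+18.68)/2 × 1 = 20.015
  [7.5→8.5]: (18.68+16.34)/2 × 1 = 17.51
  [8.5→10]: (16.34+13.38)/2 × 1.5 = 22.29
  Sum = 292.08 mg/L·hr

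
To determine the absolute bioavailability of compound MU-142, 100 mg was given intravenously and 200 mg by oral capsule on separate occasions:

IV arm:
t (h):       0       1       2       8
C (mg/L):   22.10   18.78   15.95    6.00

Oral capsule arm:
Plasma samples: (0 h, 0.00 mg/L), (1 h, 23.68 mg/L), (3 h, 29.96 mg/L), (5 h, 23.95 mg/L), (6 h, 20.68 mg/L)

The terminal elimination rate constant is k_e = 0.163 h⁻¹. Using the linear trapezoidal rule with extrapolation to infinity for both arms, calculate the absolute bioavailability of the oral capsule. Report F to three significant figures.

F = 0.956

Trapezoidal AUC_0→8 (IV):
  [0→1]: (22.10+18.78)/2 × 1 = 20.44
  [1→2]: (18.78+15.95)/2 × 1 = 17.365
  [2→8]: (15.95+6.00)/2 × 6 = 65.85
  Sum = 103.655 mg/L·h
IV tail: 6.00/0.163 = 36.810; AUC_iv,0→∞ = 103.655 + 36.810 = 140.465 mg/L·h
Trapezoidal AUC_0→6 (oral capsule):
  [0→1]: (0.00+23.68)/2 × 1 = 11.84
  [1→3]: (23.68+29.96)/2 × 2 = 53.64
  [3→5]: (29.96+23.95)/2 × 2 = 53.91
  [5→6]: (23.95+20.68)/2 × 1 = 22.315
  Sum = 141.705 mg/L·h
oral capsule tail: 20.68/0.163 = 126.871; AUC_ev,0→∞ = 141.705 + 126.871 = 268.576 mg/L·h
F = (AUC_ev/D_ev)/(AUC_iv/D_iv) = (268.576/200)/(140.465/100) = 1.34288/1.40465 = 0.9560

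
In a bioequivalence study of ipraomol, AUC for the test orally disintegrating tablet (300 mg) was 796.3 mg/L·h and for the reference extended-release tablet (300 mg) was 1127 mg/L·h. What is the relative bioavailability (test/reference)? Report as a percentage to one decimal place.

F_rel = 70.7%

F_rel = (AUC_test/D_test) / (AUC_ref/D_ref)
      = (796.3/300) / (1127/300)
      = 2.65433 / 3.75667 = 0.7066 = 70.66%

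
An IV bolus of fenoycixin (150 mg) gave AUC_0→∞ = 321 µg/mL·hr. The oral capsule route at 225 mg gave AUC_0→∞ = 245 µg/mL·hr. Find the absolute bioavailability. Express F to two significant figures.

F = (AUC_ev / D_ev) / (AUC_iv / D_iv)
  = (245/225) / (321/150)
  = 1.08889 / 2.14 = 0.5088

F = 0.51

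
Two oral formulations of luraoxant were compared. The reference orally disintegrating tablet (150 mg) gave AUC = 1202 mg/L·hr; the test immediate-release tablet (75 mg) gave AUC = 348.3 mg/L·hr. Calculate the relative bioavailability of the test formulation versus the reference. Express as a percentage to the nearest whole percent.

F_rel = 58%

F_rel = (AUC_test/D_test) / (AUC_ref/D_ref)
      = (348.3/75) / (1202/150)
      = 4.644 / 8.01333 = 0.5795 = 57.95%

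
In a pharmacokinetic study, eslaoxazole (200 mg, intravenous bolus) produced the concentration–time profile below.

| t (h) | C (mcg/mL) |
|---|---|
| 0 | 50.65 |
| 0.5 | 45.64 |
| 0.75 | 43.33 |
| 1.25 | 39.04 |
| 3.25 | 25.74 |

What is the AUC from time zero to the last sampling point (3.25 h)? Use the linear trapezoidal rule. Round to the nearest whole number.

Trapezoidal AUC_0→3.25:
  [0→0.5]: (50.65+45.64)/2 × 0.5 = 24.0725
  [0.5→0.75]: (45.64+43.33)/2 × 0.25 = 11.12125
  [0.75→1.25]: (43.33+39.04)/2 × 0.5 = 20.5925
  [1.25→3.25]: (39.04+25.74)/2 × 2 = 64.78
  Sum = 120.56625 mcg/mL·h

AUC = 121 mcg/mL·h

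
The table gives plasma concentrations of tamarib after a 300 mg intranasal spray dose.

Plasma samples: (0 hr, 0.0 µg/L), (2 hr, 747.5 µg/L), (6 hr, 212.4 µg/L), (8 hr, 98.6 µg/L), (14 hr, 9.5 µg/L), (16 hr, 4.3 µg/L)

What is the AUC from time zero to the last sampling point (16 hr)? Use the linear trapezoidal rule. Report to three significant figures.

Trapezoidal AUC_0→16:
  [0→2]: (0.0+747.5)/2 × 2 = 747.5
  [2→6]: (747.5+212.4)/2 × 4 = 1919.8
  [6→8]: (212.4+98.6)/2 × 2 = 311.0
  [8→14]: (98.6+9.5)/2 × 6 = 324.3
  [14→16]: (9.5+4.3)/2 × 2 = 13.8
  Sum = 3316.4 µg/L·hr

AUC = 3320 µg/L·hr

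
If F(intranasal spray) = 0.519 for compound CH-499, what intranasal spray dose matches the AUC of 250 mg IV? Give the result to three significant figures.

For equal systemic exposure: F × D_ev = D_iv
D_ev = D_iv / F = 250 / 0.519 = 481.696 mg

D_intranasal = 482 mg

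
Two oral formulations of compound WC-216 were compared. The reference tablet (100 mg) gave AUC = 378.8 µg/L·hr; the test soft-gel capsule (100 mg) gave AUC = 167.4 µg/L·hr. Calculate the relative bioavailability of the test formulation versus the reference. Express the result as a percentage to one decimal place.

F_rel = 44.2%

F_rel = (AUC_test/D_test) / (AUC_ref/D_ref)
      = (167.4/100) / (378.8/100)
      = 1.674 / 3.788 = 0.4419 = 44.19%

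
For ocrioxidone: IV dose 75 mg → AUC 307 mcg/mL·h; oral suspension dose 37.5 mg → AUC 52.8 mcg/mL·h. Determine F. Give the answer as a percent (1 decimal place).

F = (AUC_ev / D_ev) / (AUC_iv / D_iv)
  = (52.8/37.5) / (307/75)
  = 1.408 / 4.09333 = 0.3440
  = 34.40%

F = 34.4%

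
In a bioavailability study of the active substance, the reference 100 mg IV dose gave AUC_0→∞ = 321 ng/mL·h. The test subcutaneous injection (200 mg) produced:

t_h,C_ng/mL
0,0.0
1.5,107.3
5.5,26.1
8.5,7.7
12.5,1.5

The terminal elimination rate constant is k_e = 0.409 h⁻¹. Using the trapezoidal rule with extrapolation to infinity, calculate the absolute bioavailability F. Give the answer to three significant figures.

Trapezoidal AUC_0→12.5 (subcutaneous injection):
  [0→1.5]: (0.0+107.3)/2 × 1.5 = 80.475
  [1.5→5.5]: (107.3+26.1)/2 × 4 = 266.8
  [5.5→8.5]: (26.1+7.7)/2 × 3 = 50.7
  [8.5→12.5]: (7.7+1.5)/2 × 4 = 18.4
  Sum = 416.375 ng/mL·h
Tail: C_last/k_e = 1.5/0.409 = 3.667
AUC_0→∞ (subcutaneous injection) = 416.375 + 3.667 = 420.042 ng/mL·h
F = (AUC_ev/D_ev)/(AUC_iv/D_iv) = (420.042/200)/(321/100) = 2.10021/3.21 = 0.6543

F = 0.654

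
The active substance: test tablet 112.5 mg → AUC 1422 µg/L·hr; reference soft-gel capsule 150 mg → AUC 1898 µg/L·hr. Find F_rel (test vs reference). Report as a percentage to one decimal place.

F_rel = 99.9%

F_rel = (AUC_test/D_test) / (AUC_ref/D_ref)
      = (1422/112.5) / (1898/150)
      = 12.64 / 12.6533 = 0.9989 = 99.89%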